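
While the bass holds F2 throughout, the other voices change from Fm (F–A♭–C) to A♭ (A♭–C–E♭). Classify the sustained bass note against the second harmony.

The harmony at that moment is A♭ major triad (A♭, C, E♭); F2 is not a chord tone.
It is held over (the same pitch as the preceding F2) and then sustained as the same pitch into the next harmony.
Sustained through a change of harmony — a pedal tone.

Pedal tone (pedal point).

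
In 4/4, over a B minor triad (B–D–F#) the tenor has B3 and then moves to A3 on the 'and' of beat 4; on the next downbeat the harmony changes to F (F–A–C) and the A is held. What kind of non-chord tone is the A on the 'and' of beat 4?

The harmony at that moment is B minor triad (B, D, F#); A3 is not a chord tone.
It is approached by step down from B3 and then sustained as the same pitch into the next harmony.
Arriving early and becoming a chord tone when the harmony changes — an anticipation.

Anticipation.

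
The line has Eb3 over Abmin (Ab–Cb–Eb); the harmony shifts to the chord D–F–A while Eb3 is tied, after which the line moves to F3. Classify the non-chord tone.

The harmony at that moment is D minor triad (D, F, A); Eb3 is not a chord tone.
It is held over (the same pitch as the preceding Eb3) and left by step up to F3.
Held over from the previous chord and resolving up by step — a retardation.

Eb3 is a retardation.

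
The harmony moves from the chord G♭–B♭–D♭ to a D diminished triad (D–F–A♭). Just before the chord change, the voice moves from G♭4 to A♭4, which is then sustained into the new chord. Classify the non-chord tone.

A♭4 is an anticipation.

The harmony at that moment is G♭ major triad (G♭, B♭, D♭); A♭4 is not a chord tone.
It is approached by step up from G♭4 and then sustained as the same pitch into the next harmony.
Arriving early and becoming a chord tone when the harmony changes — an anticipation.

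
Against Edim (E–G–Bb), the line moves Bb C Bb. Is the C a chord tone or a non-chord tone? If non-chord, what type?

Non-chord tone — a neighbor tone.

The harmony at that moment is E diminished triad (E, G, Bb); C is not a chord tone.
It is approached by step up from Bb and left by step down to Bb.
Step away and step back to the same note — a neighbor tone (upper neighbor).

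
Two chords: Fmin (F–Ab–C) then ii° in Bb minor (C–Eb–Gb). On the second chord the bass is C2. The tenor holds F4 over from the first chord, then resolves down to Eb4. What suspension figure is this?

4–3 suspension.

At the second chord the bass is C2. The suspended F4 lies a fourth above the bass; after resolving down by step to Eb4, the interval above the bass becomes a third.
Suspension figures are named by those two intervals: 4–3.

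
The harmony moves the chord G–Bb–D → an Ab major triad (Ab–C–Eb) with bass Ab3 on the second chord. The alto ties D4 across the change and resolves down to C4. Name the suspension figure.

4–3 suspension.

At the second chord the bass is Ab3. The suspended D4 lies a fourth above the bass; after resolving down by step to C4, the interval above the bass becomes a third.
Suspension figures are named by those two intervals: 4–3.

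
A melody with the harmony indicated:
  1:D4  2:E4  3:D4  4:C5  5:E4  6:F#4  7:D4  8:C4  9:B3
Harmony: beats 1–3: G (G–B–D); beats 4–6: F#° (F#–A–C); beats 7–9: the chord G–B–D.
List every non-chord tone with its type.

The harmony at that moment is G major triad (G, B, D); E4 is not a chord tone.
It is approached by step up from D4 and left by step down to D4.
Step away and step back to the same note — a neighbor tone (upper neighbor).
The harmony at that moment is F# diminished triad (F#, A, C); E4 is not a chord tone.
It is approached by leap down from C5 and left by step up to F#4.
Leap in, step out — an appoggiatura.
The harmony at that moment is G major triad (G, B, D); C4 is not a chord tone.
It is approached by step down from D4 and left by step down to B3.
Step in, step out in the same direction — a passing tone.

E4 (beat 2) — neighbor tone; E4 (beat 5) — appoggiatura; C4 (beat 8) — passing tone.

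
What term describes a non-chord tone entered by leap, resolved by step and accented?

Appoggiatura.

Approach: by leap. Departure: by step. Metric position: strong.
Leap in, step out, in a metrically strong position — an appoggiatura. (It is the mirror image of the escape tone, which steps in and leaps out from a weak position.)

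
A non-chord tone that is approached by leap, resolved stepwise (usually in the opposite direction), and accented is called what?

Appoggiatura.

Approach: by leap. Departure: by step. Metric position: strong.
Leap in, step out, in a metrically strong position — an appoggiatura. (It is the mirror image of the escape tone, which steps in and leaps out from a weak position.)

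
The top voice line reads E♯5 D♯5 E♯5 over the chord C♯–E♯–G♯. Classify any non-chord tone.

D♯5 is a neighbor tone.

The harmony at that moment is C♯ major triad (C♯, E♯, G♯); D♯5 is not a chord tone.
It is approached by step down from E♯5 and left by step up to E♯5.
Step away and step back to the same note — a neighbor tone (lower neighbor).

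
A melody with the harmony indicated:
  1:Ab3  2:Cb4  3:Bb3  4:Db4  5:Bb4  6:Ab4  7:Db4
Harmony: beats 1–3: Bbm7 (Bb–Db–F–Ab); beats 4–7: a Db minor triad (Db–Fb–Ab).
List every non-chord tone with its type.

The harmony at that moment is Bb minor seventh chord (Bb, Db, F, Ab); Cb4 is not a chord tone.
It is approached by leap up from Ab3 and left by step down to Bb3.
Leap in, step out — an appoggiatura.
The harmony at that moment is Db minor triad (Db, Fb, Ab); Bb4 is not a chord tone.
It is approached by leap up from Db4 and left by step down to Ab4.
Leap in, step out — an appoggiatura.

Cb4 (beat 2) — appoggiatura; Bb4 (beat 5) — appoggiatura.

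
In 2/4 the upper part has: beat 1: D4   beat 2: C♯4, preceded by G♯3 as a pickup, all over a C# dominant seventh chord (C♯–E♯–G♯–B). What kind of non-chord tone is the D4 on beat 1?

Appoggiatura.

The harmony at that moment is C♯ dominant seventh chord (C♯, E♯, G♯, B); D4 is not a chord tone.
It is approached by leap up from G♯3 and left by step down to C♯4.
Leap in, step out, metrically accented — an appoggiatura.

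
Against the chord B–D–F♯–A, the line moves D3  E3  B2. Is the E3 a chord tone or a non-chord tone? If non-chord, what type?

The harmony at that moment is B minor seventh chord (B, D, F♯, A); E3 is not a chord tone.
It is approached by step up from D3 and left by leap down to B2.
Step in, leap out — an escape tone.

Non-chord tone — an escape tone.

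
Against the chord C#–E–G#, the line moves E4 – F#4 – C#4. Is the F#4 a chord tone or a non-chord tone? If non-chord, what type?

Non-chord tone — an escape tone.

The harmony at that moment is C# minor triad (C#, E, G#); F#4 is not a chord tone.
It is approached by step up from E4 and left by leap down to C#4.
Step in, leap out — an escape tone.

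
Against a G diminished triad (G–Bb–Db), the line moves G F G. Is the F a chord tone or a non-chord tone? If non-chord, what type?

Non-chord tone — a neighbor tone.

The harmony at that moment is G diminished triad (G, Bb, Db); F is not a chord tone.
It is approached by step down from G and left by step up to G.
Step away and step back to the same note — a neighbor tone (lower neighbor).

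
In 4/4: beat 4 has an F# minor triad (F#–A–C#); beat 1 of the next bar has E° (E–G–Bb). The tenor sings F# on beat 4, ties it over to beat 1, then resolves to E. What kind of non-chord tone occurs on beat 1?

The harmony at that moment is E diminished triad (E, G, Bb); F# is not a chord tone.
It is held over (the same pitch as the preceding F#) and left by step down to E.
Held over from the previous chord and resolving down by step — a suspension.

Suspension.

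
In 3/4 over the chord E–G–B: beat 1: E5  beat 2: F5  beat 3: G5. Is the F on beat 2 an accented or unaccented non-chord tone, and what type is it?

Unaccented passing tone.

The harmony at that moment is E minor triad (E, G, B); F5 is not a chord tone.
It is approached by step up from E5 and left by step up to G5.
Step in, step out in the same direction — a passing tone.
It falls on a weak beat, so it is unaccented.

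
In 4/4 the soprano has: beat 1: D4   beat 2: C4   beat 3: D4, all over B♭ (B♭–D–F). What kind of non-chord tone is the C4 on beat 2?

Lower neighbor tone.

The harmony at that moment is B♭ major triad (B♭, D, F); C4 is not a chord tone.
It is approached by step down from D4 and left by step up to D4.
Step away and step back to the same note — a neighbor tone (lower neighbor).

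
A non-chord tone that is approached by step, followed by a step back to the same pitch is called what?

Neighbor tone.

Approach: by step. Departure: by step in the opposite direction, back to the starting pitch.
Stepwise on both sides but reversing to return to the same chord tone — a neighbor tone. (Had it continued onward in the same direction it would be a passing tone instead.)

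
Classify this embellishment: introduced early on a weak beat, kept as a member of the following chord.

Anticipation.

Approach: ahead of the chord change (typically by step), so it is dissonant against the current harmony. Departure: none — the same pitch is restated or held and is a chord tone of the new harmony.
Dissonant first, consonant once the harmony catches up: the note simply arrives early — an anticipation. (The reverse timing, consonant first and dissonant after the change, would be a suspension or retardation.)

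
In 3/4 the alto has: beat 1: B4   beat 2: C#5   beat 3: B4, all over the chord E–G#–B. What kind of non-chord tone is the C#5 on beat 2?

The harmony at that moment is E major triad (E, G#, B); C#5 is not a chord tone.
It is approached by step up from B4 and left by step down to B4.
Step away and step back to the same note — a neighbor tone (upper neighbor).

Upper neighbor tone.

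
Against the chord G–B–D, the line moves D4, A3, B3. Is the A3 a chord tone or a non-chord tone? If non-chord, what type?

Non-chord tone — an appoggiatura.

The harmony at that moment is G major triad (G, B, D); A3 is not a chord tone.
It is approached by leap down from D4 and left by step up to B3.
Leap in, step out — an appoggiatura.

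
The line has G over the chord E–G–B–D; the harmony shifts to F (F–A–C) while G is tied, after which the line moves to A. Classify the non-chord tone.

The harmony at that moment is F major triad (F, A, C); G is not a chord tone.
It is held over (the same pitch as the preceding G) and left by step up to A.
Held over from the previous chord and resolving up by step — a retardation.

G is a retardation.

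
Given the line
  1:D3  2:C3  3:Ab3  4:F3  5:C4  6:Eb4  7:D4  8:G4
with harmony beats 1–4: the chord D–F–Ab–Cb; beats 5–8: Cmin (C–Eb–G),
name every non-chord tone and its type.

C3 (beat 2) — escape tone; D4 (beat 7) — escape tone.

The harmony at that moment is D diminished seventh chord (D, F, Ab, Cb); C3 is not a chord tone.
It is approached by step down from D3 and left by leap up to Ab3.
Step in, leap out — an escape tone.
The harmony at that moment is C minor triad (C, Eb, G); D4 is not a chord tone.
It is approached by step down from Eb4 and left by leap up to G4.
Step in, leap out — an escape tone.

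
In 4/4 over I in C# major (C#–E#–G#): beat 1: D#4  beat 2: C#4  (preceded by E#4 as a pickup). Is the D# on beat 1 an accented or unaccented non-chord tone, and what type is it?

Accented passing tone.

The harmony at that moment is C# major triad (C#, E#, G#); D#4 is not a chord tone.
It is approached by step down from E#4 and left by step down to C#4.
Step in, step out in the same direction — a passing tone.
It falls on the downbeat, so it is accented.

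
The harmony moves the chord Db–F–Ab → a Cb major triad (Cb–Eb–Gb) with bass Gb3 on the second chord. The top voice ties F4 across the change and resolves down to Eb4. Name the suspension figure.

At the second chord the bass is Gb3. The suspended F4 lies a seventh above the bass; after resolving down by step to Eb4, the interval above the bass becomes a sixth.
Suspension figures are named by those two intervals: 7–6.

7–6 suspension.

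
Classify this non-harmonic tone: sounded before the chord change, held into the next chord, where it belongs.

Anticipation.

Approach: ahead of the chord change (typically by step), so it is dissonant against the current harmony. Departure: none — the same pitch is restated or held and is a chord tone of the new harmony.
Dissonant first, consonant once the harmony catches up: the note simply arrives early — an anticipation. (The reverse timing, consonant first and dissonant after the change, would be a suspension or retardation.)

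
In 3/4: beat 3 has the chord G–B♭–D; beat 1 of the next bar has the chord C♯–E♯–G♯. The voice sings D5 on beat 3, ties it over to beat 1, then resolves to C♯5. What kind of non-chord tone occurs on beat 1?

The harmony at that moment is C♯ major triad (C♯, E♯, G♯); D5 is not a chord tone.
It is held over (the same pitch as the preceding D5) and left by step down to C♯5.
Held over from the previous chord and resolving down by step — a suspension.

Suspension.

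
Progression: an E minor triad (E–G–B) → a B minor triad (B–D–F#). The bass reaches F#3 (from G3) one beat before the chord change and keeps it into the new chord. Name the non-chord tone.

F#3 is an anticipation.

The harmony at that moment is E minor triad (E, G, B); F#3 is not a chord tone.
It is approached by step down from G3 and then sustained as the same pitch into the next harmony.
Arriving early and becoming a chord tone when the harmony changes — an anticipation.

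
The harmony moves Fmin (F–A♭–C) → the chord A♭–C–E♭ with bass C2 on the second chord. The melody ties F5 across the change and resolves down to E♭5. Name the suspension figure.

At the second chord the bass is C2. The suspended F5 lies a fourth above the bass; after resolving down by step to E♭5, the interval above the bass becomes a third.
Suspension figures are named by those two intervals: 4–3.

4–3 suspension.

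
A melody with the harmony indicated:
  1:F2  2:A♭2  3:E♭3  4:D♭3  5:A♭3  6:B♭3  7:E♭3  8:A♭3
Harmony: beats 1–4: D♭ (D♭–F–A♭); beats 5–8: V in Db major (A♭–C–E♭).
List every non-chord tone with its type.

The harmony at that moment is D♭ major triad (D♭, F, A♭); E♭3 is not a chord tone.
It is approached by leap up from A♭2 and left by step down to D♭3.
Leap in, step out — an appoggiatura.
The harmony at that moment is A♭ major triad (A♭, C, E♭); B♭3 is not a chord tone.
It is approached by step up from A♭3 and left by leap down to E♭3.
Step in, leap out — an escape tone.

E♭3 (beat 3) — appoggiatura; B♭3 (beat 6) — escape tone.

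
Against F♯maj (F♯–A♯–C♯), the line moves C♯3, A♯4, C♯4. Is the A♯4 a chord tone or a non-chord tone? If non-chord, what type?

Chord tone (the third of F# major triad).

F# major triad contains F♯, A♯, C♯; A♯ is the third, so it is a chord tone.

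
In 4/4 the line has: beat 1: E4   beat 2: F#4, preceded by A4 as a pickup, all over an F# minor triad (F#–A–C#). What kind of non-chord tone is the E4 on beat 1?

Appoggiatura.

The harmony at that moment is F# minor triad (F#, A, C#); E4 is not a chord tone.
It is approached by leap down from A4 and left by step up to F#4.
Leap in, step out, metrically accented — an appoggiatura.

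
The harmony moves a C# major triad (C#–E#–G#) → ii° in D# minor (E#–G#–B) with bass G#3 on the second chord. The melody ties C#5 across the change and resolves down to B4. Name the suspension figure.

4–3 suspension.

At the second chord the bass is G#3. The suspended C#5 lies a fourth above the bass; after resolving down by step to B4, the interval above the bass becomes a third.
Suspension figures are named by those two intervals: 4–3.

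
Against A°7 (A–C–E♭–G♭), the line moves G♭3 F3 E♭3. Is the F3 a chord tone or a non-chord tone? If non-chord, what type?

Non-chord tone — a passing tone.

The harmony at that moment is A diminished seventh chord (A, C, E♭, G♭); F3 is not a chord tone.
It is approached by step down from G♭3 and left by step down to E♭3.
Step in, step out in the same direction — a passing tone.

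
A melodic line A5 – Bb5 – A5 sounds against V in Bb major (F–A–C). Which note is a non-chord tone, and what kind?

Bb5 is a neighbor tone.

The harmony at that moment is F major triad (F, A, C); Bb5 is not a chord tone.
It is approached by step up from A5 and left by step down to A5.
Step away and step back to the same note — a neighbor tone (upper neighbor).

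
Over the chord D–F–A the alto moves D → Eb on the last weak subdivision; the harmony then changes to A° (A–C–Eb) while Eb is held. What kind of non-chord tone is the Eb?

The harmony at that moment is D minor triad (D, F, A); Eb is not a chord tone.
It is approached by step up from D and then sustained as the same pitch into the next harmony.
Arriving early and becoming a chord tone when the harmony changes — an anticipation.

Eb is an anticipation.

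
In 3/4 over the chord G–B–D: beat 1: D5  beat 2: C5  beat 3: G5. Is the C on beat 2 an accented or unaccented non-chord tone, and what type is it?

Unaccented escape tone.

The harmony at that moment is G major triad (G, B, D); C5 is not a chord tone.
It is approached by step down from D5 and left by leap up to G5.
Step in, leap out — an escape tone.
It falls on a weak beat, so it is unaccented.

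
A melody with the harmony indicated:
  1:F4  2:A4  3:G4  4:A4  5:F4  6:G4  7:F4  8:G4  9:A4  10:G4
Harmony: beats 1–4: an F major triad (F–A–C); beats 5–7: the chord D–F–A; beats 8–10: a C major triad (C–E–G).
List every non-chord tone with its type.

G4 (beat 3) — neighbor tone; G4 (beat 6) — neighbor tone; A4 (beat 9) — neighbor tone.

The harmony at that moment is F major triad (F, A, C); G4 is not a chord tone.
It is approached by step down from A4 and left by step up to A4.
Step away and step back to the same note — a neighbor tone (lower neighbor).
The harmony at that moment is D minor triad (D, F, A); G4 is not a chord tone.
It is approached by step up from F4 and left by step down to F4.
Step away and step back to the same note — a neighbor tone (upper neighbor).
The harmony at that moment is C major triad (C, E, G); A4 is not a chord tone.
It is approached by step up from G4 and left by step down to G4.
Step away and step back to the same note — a neighbor tone (upper neighbor).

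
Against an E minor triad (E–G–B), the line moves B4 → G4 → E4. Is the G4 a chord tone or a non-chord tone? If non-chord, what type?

Chord tone (the third of E minor triad).

E minor triad contains E, G, B; G is the third, so it is a chord tone.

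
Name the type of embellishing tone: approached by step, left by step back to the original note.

Approach: by step. Departure: by step in the opposite direction, back to the starting pitch.
Stepwise on both sides but reversing to return to the same chord tone — a neighbor tone. (Had it continued onward in the same direction it would be a passing tone instead.)

Neighbor tone.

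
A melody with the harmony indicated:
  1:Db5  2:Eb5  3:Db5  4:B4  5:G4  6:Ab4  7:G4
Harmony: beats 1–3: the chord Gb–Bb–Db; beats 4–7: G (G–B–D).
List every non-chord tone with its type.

Eb5 (beat 2) — neighbor tone; Ab4 (beat 6) — neighbor tone.

The harmony at that moment is Gb major triad (Gb, Bb, Db); Eb5 is not a chord tone.
It is approached by step up from Db5 and left by step down to Db5.
Step away and step back to the same note — a neighbor tone (upper neighbor).
The harmony at that moment is G major triad (G, B, D); Ab4 is not a chord tone.
It is approached by step up from G4 and left by step down to G4.
Step away and step back to the same note — a neighbor tone (upper neighbor).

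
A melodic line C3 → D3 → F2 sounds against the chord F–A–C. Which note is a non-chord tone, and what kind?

D3 is an escape tone.

The harmony at that moment is F major triad (F, A, C); D3 is not a chord tone.
It is approached by step up from C3 and left by leap down to F2.
Step in, leap out — an escape tone.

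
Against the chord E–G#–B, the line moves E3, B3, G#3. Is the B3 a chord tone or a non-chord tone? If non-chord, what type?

E major triad contains E, G#, B; B is the fifth, so it is a chord tone.

Chord tone (the fifth of E major triad).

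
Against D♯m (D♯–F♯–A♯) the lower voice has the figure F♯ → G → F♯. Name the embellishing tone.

G is a neighbor tone.

The harmony at that moment is D♯ minor triad (D♯, F♯, A♯); G is not a chord tone.
It is approached by step up from F♯ and left by step down to F♯.
Step away and step back to the same note — a neighbor tone (upper neighbor).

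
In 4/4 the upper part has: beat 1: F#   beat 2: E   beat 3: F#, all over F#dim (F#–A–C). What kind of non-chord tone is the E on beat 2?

The harmony at that moment is F# diminished triad (F#, A, C); E is not a chord tone.
It is approached by step down from F# and left by step up to F#.
Step away and step back to the same note — a neighbor tone (lower neighbor).

Lower neighbor tone.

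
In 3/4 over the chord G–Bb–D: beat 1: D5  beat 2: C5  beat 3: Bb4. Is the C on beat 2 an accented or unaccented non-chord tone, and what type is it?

Unaccented passing tone.

The harmony at that moment is G minor triad (G, Bb, D); C5 is not a chord tone.
It is approached by step down from D5 and left by step down to Bb4.
Step in, step out in the same direction — a passing tone.
It falls on a weak beat, so it is unaccented.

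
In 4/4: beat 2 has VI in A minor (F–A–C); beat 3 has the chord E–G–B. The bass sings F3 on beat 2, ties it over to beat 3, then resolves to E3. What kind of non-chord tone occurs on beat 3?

The harmony at that moment is E minor triad (E, G, B); F3 is not a chord tone.
It is held over (the same pitch as the preceding F3) and left by step down to E3.
Held over from the previous chord and resolving down by step — a suspension.

Suspension.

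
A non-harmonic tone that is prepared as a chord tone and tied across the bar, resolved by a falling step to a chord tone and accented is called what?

Suspension.

Approach: by preparation — the pitch is first a chord tone, then held (tied or repeated) while the harmony changes under it. Departure: down by step. Metric position: strong.
A prepared dissonance that resolves downward by step — a suspension. (The same figure resolving upward would be a retardation.)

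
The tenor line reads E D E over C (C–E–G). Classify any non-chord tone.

D is a neighbor tone.

The harmony at that moment is C major triad (C, E, G); D is not a chord tone.
It is approached by step down from E and left by step up to E.
Step away and step back to the same note — a neighbor tone (lower neighbor).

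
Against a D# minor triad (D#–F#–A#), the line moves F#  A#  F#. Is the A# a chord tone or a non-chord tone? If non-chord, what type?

Chord tone (the fifth of D# minor triad).

D# minor triad contains D#, F#, A#; A# is the fifth, so it is a chord tone.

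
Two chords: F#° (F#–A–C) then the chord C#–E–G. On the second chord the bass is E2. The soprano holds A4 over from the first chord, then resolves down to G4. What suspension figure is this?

At the second chord the bass is E2. The suspended A4 lies a fourth above the bass; after resolving down by step to G4, the interval above the bass becomes a third.
Suspension figures are named by those two intervals: 4–3.

4–3 suspension.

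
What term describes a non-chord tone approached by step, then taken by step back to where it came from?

Neighbor tone.

Approach: by step. Departure: by step in the opposite direction, back to the starting pitch.
Stepwise on both sides but reversing to return to the same chord tone — a neighbor tone. (Had it continued onward in the same direction it would be a passing tone instead.)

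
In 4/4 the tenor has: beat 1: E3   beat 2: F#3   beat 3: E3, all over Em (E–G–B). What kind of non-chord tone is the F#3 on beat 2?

The harmony at that moment is E minor triad (E, G, B); F#3 is not a chord tone.
It is approached by step up from E3 and left by step down to E3.
Step away and step back to the same note — a neighbor tone (upper neighbor).

Upper neighbor tone.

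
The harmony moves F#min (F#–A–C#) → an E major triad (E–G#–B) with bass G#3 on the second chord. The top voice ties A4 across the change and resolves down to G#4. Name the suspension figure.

At the second chord the bass is G#3. The suspended A4 lies a ninth above the bass; after resolving down by step to G#4, the interval above the bass becomes an octave.
Suspension figures are named by those two intervals: 9–8.

9–8 suspension.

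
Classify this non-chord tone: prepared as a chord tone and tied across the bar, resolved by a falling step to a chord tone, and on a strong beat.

Suspension.

Approach: by preparation — the pitch is first a chord tone, then held (tied or repeated) while the harmony changes under it. Departure: down by step. Metric position: strong.
A prepared dissonance that resolves downward by step — a suspension. (The same figure resolving upward would be a retardation.)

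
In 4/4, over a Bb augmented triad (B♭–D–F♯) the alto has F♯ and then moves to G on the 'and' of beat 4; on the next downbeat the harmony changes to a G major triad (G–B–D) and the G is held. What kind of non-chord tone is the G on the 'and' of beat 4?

Anticipation.

The harmony at that moment is B♭ augmented triad (B♭, D, F♯); G is not a chord tone.
It is approached by step up from F♯ and then sustained as the same pitch into the next harmony.
Arriving early and becoming a chord tone when the harmony changes — an anticipation.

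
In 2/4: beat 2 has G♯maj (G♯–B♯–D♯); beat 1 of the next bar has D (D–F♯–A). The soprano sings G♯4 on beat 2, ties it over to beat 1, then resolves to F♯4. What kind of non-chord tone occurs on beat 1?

The harmony at that moment is D major triad (D, F♯, A); G♯4 is not a chord tone.
It is held over (the same pitch as the preceding G♯4) and left by step down to F♯4.
Held over from the previous chord and resolving down by step — a suspension.

Suspension.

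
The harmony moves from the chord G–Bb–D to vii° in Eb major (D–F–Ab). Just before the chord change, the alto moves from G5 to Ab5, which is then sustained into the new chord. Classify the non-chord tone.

The harmony at that moment is G minor triad (G, Bb, D); Ab5 is not a chord tone.
It is approached by step up from G5 and then sustained as the same pitch into the next harmony.
Arriving early and becoming a chord tone when the harmony changes — an anticipation.

Ab5 is an anticipation.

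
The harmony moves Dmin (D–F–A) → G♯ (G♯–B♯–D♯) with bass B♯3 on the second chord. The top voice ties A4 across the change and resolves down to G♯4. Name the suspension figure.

7–6 suspension.

At the second chord the bass is B♯3. The suspended A4 lies a seventh above the bass; after resolving down by step to G♯4, the interval above the bass becomes a sixth.
Suspension figures are named by those two intervals: 7–6.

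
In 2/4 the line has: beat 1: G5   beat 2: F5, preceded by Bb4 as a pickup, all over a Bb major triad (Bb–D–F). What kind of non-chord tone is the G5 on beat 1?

The harmony at that moment is Bb major triad (Bb, D, F); G5 is not a chord tone.
It is approached by leap up from Bb4 and left by step down to F5.
Leap in, step out, metrically accented — an appoggiatura.

Appoggiatura.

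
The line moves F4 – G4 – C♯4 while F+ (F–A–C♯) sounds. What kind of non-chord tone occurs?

The harmony at that moment is F augmented triad (F, A, C♯); G4 is not a chord tone.
It is approached by step up from F4 and left by leap down to C♯4.
Step in, leap out — an escape tone.

G4 is an escape tone.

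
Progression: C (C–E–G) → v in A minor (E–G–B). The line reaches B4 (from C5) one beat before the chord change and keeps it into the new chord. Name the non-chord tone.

B4 is an anticipation.

The harmony at that moment is C major triad (C, E, G); B4 is not a chord tone.
It is approached by step down from C5 and then sustained as the same pitch into the next harmony.
Arriving early and becoming a chord tone when the harmony changes — an anticipation.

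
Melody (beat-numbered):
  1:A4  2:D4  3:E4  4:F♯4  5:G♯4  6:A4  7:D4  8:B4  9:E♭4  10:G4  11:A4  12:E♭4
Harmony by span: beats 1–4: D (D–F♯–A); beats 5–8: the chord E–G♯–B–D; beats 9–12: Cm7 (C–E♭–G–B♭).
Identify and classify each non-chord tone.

E4 (beat 3) — passing tone; A4 (beat 6) — escape tone; A4 (beat 11) — escape tone.

The harmony at that moment is D major triad (D, F♯, A); E4 is not a chord tone.
It is approached by step up from D4 and left by step up to F♯4.
Step in, step out in the same direction — a passing tone.
The harmony at that moment is E dominant seventh chord (E, G♯, B, D); A4 is not a chord tone.
It is approached by step up from G♯4 and left by leap down to D4.
Step in, leap out — an escape tone.
The harmony at that moment is C minor seventh chord (C, E♭, G, B♭); A4 is not a chord tone.
It is approached by step up from G4 and left by leap down to E♭4.
Step in, leap out — an escape tone.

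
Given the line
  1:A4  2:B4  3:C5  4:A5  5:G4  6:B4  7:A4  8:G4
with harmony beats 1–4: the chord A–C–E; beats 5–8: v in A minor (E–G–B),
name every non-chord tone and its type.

The harmony at that moment is A minor triad (A, C, E); B4 is not a chord tone.
It is approached by step up from A4 and left by step up to C5.
Step in, step out in the same direction — a passing tone.
The harmony at that moment is E minor triad (E, G, B); A4 is not a chord tone.
It is approached by step down from B4 and left by step down to G4.
Step in, step out in the same direction — a passing tone.

B4 (beat 2) — passing tone; A4 (beat 7) — passing tone.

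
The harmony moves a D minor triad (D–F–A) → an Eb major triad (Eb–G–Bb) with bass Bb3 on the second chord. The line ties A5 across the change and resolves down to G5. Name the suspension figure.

7–6 suspension.

At the second chord the bass is Bb3. The suspended A5 lies a seventh above the bass; after resolving down by step to G5, the interval above the bass becomes a sixth.
Suspension figures are named by those two intervals: 7–6.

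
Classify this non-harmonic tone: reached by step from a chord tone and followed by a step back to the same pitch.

Approach: by step. Departure: by step in the opposite direction, back to the starting pitch.
Stepwise on both sides but reversing to return to the same chord tone — a neighbor tone. (Had it continued onward in the same direction it would be a passing tone instead.)

Neighbor tone.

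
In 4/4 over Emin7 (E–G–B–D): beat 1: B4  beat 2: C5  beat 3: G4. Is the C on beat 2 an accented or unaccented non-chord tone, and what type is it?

Unaccented escape tone.

The harmony at that moment is E minor seventh chord (E, G, B, D); C5 is not a chord tone.
It is approached by step up from B4 and left by leap down to G4.
Step in, leap out — an escape tone.
It falls on a weak beat, so it is unaccented.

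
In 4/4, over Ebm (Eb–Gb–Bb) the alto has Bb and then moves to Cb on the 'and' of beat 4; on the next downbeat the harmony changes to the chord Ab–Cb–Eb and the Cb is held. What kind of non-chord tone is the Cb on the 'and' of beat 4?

Anticipation.

The harmony at that moment is Eb minor triad (Eb, Gb, Bb); Cb is not a chord tone.
It is approached by step up from Bb and then sustained as the same pitch into the next harmony.
Arriving early and becoming a chord tone when the harmony changes — an anticipation.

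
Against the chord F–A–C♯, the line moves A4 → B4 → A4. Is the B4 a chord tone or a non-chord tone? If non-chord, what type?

Non-chord tone — a neighbor tone.

The harmony at that moment is F augmented triad (F, A, C♯); B4 is not a chord tone.
It is approached by step up from A4 and left by step down to A4.
Step away and step back to the same note — a neighbor tone (upper neighbor).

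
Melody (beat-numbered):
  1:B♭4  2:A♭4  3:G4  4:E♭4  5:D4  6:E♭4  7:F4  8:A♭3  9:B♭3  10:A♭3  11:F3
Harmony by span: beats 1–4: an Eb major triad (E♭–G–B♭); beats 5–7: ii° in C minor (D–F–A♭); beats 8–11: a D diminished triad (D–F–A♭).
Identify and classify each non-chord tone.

The harmony at that moment is E♭ major triad (E♭, G, B♭); A♭4 is not a chord tone.
It is approached by step down from B♭4 and left by step down to G4.
Step in, step out in the same direction — a passing tone.
The harmony at that moment is D diminished triad (D, F, A♭); E♭4 is not a chord tone.
It is approached by step up from D4 and left by step up to F4.
Step in, step out in the same direction — a passing tone.
The harmony at that moment is D diminished triad (D, F, A♭); B♭3 is not a chord tone.
It is approached by step up from A♭3 and left by step down to A♭3.
Step away and step back to the same note — a neighbor tone (upper neighbor).

A♭4 (beat 2) — passing tone; E♭4 (beat 6) — passing tone; B♭3 (beat 9) — neighbor tone.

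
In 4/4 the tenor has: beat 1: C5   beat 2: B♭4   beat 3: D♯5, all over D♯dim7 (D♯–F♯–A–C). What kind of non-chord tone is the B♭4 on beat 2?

The harmony at that moment is D♯ diminished seventh chord (D♯, F♯, A, C); B♭4 is not a chord tone.
It is approached by step down from C5 and left by leap up to D♯5.
Step in, leap out, on a weak beat — an escape tone.

Escape tone.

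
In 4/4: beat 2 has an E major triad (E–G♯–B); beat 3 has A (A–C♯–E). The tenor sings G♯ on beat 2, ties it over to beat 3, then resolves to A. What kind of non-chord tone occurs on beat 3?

The harmony at that moment is A major triad (A, C♯, E); G♯ is not a chord tone.
It is held over (the same pitch as the preceding G♯) and left by step up to A.
Held over from the previous chord and resolving up by step — a retardation.

Retardation.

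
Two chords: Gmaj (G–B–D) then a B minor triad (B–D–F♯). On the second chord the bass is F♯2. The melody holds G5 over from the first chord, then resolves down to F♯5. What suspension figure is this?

At the second chord the bass is F♯2. The suspended G5 lies a ninth above the bass; after resolving down by step to F♯5, the interval above the bass becomes an octave.
Suspension figures are named by those two intervals: 9–8.

9–8 suspension.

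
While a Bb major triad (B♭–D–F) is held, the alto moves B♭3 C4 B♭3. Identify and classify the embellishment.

C4 is a neighbor tone.

The harmony at that moment is B♭ major triad (B♭, D, F); C4 is not a chord tone.
It is approached by step up from B♭3 and left by step down to B♭3.
Step away and step back to the same note — a neighbor tone (upper neighbor).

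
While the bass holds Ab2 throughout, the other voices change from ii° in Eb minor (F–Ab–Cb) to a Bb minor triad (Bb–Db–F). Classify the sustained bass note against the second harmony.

Pedal tone (pedal point).

The harmony at that moment is Bb minor triad (Bb, Db, F); Ab2 is not a chord tone.
It is held over (the same pitch as the preceding Ab2) and then sustained as the same pitch into the next harmony.
Sustained through a change of harmony — a pedal tone.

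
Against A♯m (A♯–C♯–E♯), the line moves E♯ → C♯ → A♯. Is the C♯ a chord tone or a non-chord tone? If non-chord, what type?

A# minor triad contains A♯, C♯, E♯; C♯ is the third, so it is a chord tone.

Chord tone (the third of A# minor triad).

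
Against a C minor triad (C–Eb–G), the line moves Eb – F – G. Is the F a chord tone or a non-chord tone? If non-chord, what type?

The harmony at that moment is C minor triad (C, Eb, G); F is not a chord tone.
It is approached by step up from Eb and left by step up to G.
Step in, step out in the same direction — a passing tone.

Non-chord tone — a passing tone.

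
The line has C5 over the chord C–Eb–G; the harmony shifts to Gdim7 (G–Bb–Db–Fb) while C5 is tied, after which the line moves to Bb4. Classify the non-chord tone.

The harmony at that moment is G diminished seventh chord (G, Bb, Db, Fb); C5 is not a chord tone.
It is held over (the same pitch as the preceding C5) and left by step down to Bb4.
Held over from the previous chord and resolving down by step — a suspension.

C5 is a suspension.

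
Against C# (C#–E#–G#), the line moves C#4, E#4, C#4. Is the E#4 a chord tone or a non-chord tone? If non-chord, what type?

C# major triad contains C#, E#, G#; E# is the third, so it is a chord tone.

Chord tone (the third of C# major triad).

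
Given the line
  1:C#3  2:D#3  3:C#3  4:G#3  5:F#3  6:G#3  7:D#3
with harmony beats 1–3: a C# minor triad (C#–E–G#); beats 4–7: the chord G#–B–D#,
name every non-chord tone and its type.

The harmony at that moment is C# minor triad (C#, E, G#); D#3 is not a chord tone.
It is approached by step up from C#3 and left by step down to C#3.
Step away and step back to the same note — a neighbor tone (upper neighbor).
The harmony at that moment is G# minor triad (G#, B, D#); F#3 is not a chord tone.
It is approached by step down from G#3 and left by step up to G#3.
Step away and step back to the same note — a neighbor tone (lower neighbor).

D#3 (beat 2) — neighbor tone; F#3 (beat 5) — neighbor tone.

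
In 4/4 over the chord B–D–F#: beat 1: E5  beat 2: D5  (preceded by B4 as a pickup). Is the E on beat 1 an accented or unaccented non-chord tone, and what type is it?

Accented appoggiatura.

The harmony at that moment is B minor triad (B, D, F#); E5 is not a chord tone.
It is approached by leap up from B4 and left by step down to D5.
Leap in, step out — an appoggiatura.
It falls on the downbeat, so it is accented.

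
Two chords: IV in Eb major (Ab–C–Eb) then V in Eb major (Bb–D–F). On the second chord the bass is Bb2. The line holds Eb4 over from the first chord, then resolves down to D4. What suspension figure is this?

At the second chord the bass is Bb2. The suspended Eb4 lies a fourth above the bass; after resolving down by step to D4, the interval above the bass becomes a third.
Suspension figures are named by those two intervals: 4–3.

4–3 suspension.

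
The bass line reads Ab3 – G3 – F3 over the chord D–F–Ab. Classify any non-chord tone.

G3 is a passing tone.

The harmony at that moment is D diminished triad (D, F, Ab); G3 is not a chord tone.
It is approached by step down from Ab3 and left by step down to F3.
Step in, step out in the same direction — a passing tone.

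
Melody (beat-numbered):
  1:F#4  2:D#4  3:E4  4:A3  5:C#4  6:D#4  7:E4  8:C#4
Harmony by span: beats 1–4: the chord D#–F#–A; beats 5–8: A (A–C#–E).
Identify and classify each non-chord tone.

The harmony at that moment is D# diminished triad (D#, F#, A); E4 is not a chord tone.
It is approached by step up from D#4 and left by leap down to A3.
Step in, leap out — an escape tone.
The harmony at that moment is A major triad (A, C#, E); D#4 is not a chord tone.
It is approached by step up from C#4 and left by step up to E4.
Step in, step out in the same direction — a passing tone.

E4 (beat 3) — escape tone; D#4 (beat 6) — passing tone.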